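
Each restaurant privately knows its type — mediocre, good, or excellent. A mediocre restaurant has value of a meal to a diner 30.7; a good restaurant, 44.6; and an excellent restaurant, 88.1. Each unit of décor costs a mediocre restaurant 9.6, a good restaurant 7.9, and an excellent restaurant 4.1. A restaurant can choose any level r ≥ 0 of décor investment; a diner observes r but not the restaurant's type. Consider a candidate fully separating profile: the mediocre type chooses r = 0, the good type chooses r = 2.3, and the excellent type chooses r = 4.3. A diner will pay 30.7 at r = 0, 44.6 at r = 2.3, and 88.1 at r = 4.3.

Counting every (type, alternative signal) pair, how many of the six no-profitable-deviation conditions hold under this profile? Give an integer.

Good (own payoff 44.6 − 7.9×2.3 = 26.43): to r=0 gives 30.7 → profitable ✗; to r=4.3 gives 88.1 − 7.9×4.3 = 54.13 → profitable ✗.
Excellent (own payoff 88.1 − 4.1×4.3 = 70.47): to r=0 gives 30.7 → no gain ✓; to r=2.3 gives 44.6 − 4.1×2.3 = 35.17 → no gain ✓.
Mediocre (own payoff 30.7): to r=2.3 gives 44.6 − 9.6×2.3 = 22.52 → no gain ✓; to r=4.3 gives 88.1 − 9.6×4.3 = 46.82 → profitable ✗.
3 of the 6 constraints hold; not an equilibrium.

3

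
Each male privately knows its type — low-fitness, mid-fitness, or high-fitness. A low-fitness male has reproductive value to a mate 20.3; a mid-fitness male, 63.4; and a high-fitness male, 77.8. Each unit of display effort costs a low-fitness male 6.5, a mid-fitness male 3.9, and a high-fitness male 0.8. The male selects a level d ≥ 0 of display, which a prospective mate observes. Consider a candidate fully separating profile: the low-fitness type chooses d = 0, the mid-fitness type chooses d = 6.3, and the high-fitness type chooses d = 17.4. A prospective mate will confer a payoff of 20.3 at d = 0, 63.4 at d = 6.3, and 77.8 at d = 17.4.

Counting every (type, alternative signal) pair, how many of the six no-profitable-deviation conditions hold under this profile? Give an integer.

5

Mid-fitness (own payoff 63.4 − 3.9×6.3 = 38.83): to d=0 gives 20.3 → no gain ✓; to d=17.4 gives 77.8 − 3.9×17.4 = 9.94 → no gain ✓.
Low-fitness (own payoff 20.3): to d=6.3 gives 63.4 − 6.5×6.3 = 22.45 → profitable ✗; to d=17.4 gives 77.8 − 6.5×17.4 = -35.3 → no gain ✓.
High-fitness (own payoff 77.8 − 0.8×17.4 = 63.88): to d=0 gives 20.3 → no gain ✓; to d=6.3 gives 63.4 − 0.8×6.3 = 58.36 → no gain ✓.
5 of the 6 constraints hold; not an equilibrium.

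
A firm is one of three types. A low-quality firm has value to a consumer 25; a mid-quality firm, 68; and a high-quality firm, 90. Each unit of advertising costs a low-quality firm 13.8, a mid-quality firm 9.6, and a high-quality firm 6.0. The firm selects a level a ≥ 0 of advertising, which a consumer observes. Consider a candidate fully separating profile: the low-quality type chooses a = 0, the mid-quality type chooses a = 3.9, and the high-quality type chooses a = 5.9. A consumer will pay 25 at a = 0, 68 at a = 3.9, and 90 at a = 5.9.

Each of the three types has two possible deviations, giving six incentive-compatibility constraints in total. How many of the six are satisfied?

5

Low-quality (own payoff 25): to a=3.9 gives 68 − 13.8×3.9 = 14.18 → no gain ✓; to a=5.9 gives 90 − 13.8×5.9 = 8.58 → no gain ✓.
Mid-quality (own payoff 68 − 9.6×3.9 = 30.56): to a=0 gives 25 → no gain ✓; to a=5.9 gives 90 − 9.6×5.9 = 33.36 → profitable ✗.
High-quality (own payoff 90 − 6.0×5.9 = 54.6): to a=0 gives 25 → no gain ✓; to a=3.9 gives 68 − 6.0×3.9 = 44.6 → no gain ✓.
5 of the 6 constraints hold; not an equilibrium.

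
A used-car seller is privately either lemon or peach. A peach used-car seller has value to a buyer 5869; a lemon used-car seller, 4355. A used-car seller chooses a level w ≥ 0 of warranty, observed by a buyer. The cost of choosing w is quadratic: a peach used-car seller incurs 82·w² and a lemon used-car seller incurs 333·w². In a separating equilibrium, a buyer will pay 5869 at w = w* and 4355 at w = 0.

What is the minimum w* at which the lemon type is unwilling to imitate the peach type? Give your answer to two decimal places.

2.13

The lemon type at w = 0 receives 4355; imitating at w* yields 5869 − 333·w*².
Indifference: 4355 = 5869 − 333·w*², so w*² = (5869 − 4355) / 333 ≈ 4.5465.
w* = √4.5465 ≈ 2.13.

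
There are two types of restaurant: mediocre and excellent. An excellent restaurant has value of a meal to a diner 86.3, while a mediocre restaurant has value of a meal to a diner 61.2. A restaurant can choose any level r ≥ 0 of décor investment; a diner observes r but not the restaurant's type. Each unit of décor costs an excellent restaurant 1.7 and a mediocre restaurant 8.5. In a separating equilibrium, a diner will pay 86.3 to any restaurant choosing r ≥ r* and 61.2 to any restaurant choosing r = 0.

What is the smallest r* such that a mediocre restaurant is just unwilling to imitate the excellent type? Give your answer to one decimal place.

3.0

A mediocre restaurant choosing r = 0 receives 61.2.
Imitating at r* instead would pay 86.3 at cost 8.5·r*, netting 86.3 − 8.5·r*.
Indifference: 61.2 = 86.3 − 8.5·r*, so r* = (86.3 − 61.2) / 8.5 ≈ 3.0.
At r* the mediocre type's incentive constraint just binds; the excellent type strictly prefers r* since its per-unit cost is lower.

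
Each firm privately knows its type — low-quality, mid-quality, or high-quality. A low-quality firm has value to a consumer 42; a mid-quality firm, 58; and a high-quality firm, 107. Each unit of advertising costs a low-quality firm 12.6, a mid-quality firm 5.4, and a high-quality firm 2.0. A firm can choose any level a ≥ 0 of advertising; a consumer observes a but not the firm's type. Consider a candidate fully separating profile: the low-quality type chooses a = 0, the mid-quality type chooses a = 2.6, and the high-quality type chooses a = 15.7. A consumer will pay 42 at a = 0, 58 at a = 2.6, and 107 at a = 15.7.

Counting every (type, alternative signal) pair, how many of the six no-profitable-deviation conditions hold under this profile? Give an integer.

High-quality (own payoff 107 − 2.0×15.7 = 75.6): to a=0 gives 42 → no gain ✓; to a=2.6 gives 58 − 2.0×2.6 = 52.8 → no gain ✓.
Low-quality (own payoff 42): to a=2.6 gives 58 − 12.6×2.6 = 25.24 → no gain ✓; to a=15.7 gives 107 − 12.6×15.7 = -90.82 → no gain ✓.
Mid-quality (own payoff 58 − 5.4×2.6 = 43.96): to a=0 gives 42 → no gain ✓; to a=15.7 gives 107 − 5.4×15.7 = 22.22 → no gain ✓.
6 of the 6 constraints hold; this profile is a separating equilibrium.

6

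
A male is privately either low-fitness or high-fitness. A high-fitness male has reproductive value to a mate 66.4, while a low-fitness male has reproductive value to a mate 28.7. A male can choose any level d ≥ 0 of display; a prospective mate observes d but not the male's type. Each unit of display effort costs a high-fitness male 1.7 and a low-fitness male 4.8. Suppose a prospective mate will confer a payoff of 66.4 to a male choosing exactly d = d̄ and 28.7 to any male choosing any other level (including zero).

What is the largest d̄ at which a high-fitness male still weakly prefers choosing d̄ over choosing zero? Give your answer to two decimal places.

Choosing d̄ yields the high-fitness type 66.4 − 1.7·d̄; choosing zero yields 28.7.
The high-fitness type is indifferent at 66.4 − 1.7·d̄ = 28.7, i.e. d̄ = (66.4 − 28.7) / 1.7 ≈ 22.18.
For any d̄ above 22.18 the high-fitness type would rather pool at zero, so separation collapses.

22.18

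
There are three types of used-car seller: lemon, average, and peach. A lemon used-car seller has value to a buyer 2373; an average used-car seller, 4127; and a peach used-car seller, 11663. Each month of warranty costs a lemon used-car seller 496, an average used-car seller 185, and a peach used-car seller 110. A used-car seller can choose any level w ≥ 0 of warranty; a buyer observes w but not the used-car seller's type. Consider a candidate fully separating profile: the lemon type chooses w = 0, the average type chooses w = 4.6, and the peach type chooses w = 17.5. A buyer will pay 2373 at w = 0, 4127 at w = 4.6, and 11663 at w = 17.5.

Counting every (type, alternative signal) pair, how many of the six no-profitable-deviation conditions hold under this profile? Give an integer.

4

Average (own payoff 4127 − 185×4.6 = 3276): to w=0 gives 2373 → no gain ✓; to w=17.5 gives 11663 − 185×17.5 = 8425.5 → profitable ✗.
Lemon (own payoff 2373): to w=4.6 gives 4127 − 496×4.6 = 1845.4 → no gain ✓; to w=17.5 gives 11663 − 496×17.5 = 2983 → profitable ✗.
Peach (own payoff 11663 − 110×17.5 = 9738): to w=0 gives 2373 → no gain ✓; to w=4.6 gives 4127 − 110×4.6 = 3621 → no gain ✓.
4 of the 6 constraints hold; not an equilibrium.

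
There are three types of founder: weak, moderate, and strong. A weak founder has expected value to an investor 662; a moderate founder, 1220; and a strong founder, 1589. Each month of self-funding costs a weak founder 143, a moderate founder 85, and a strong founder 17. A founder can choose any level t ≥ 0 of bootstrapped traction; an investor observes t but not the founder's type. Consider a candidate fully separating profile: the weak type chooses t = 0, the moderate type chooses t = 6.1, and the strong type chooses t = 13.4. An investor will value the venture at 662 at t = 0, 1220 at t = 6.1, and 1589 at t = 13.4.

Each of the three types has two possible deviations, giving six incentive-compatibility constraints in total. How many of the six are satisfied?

Weak (own payoff 662): to t=6.1 gives 1220 − 143×6.1 = 347.7 → no gain ✓; to t=13.4 gives 1589 − 143×13.4 = -327.2 → no gain ✓.
Moderate (own payoff 1220 − 85×6.1 = 701.5): to t=0 gives 662 → no gain ✓; to t=13.4 gives 1589 − 85×13.4 = 450 → no gain ✓.
Strong (own payoff 1589 − 17×13.4 = 1361.2): to t=0 gives 662 → no gain ✓; to t=6.1 gives 1220 − 17×6.1 = 1116.3 → no gain ✓.
6 of the 6 constraints hold; this profile is a separating equilibrium.

6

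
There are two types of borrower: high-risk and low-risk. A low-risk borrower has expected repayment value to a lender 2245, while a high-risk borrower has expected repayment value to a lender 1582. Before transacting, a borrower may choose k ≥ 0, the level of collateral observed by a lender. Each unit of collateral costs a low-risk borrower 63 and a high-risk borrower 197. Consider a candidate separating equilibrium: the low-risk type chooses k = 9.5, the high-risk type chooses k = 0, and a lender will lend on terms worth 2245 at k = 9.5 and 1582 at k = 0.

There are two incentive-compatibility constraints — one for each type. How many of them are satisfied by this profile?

2

High-risk type: stay at 0 → 1582; mimic → 2245 − 197 × 9.5 = 373.5. IC holds (1582 ≥ 373.5).
Low-risk type: signal → 2245 − 63 × 9.5 = 1646.5; deviate to 0 → 1582. IC holds (1646.5 ≥ 1582).
2 of 2 constraints hold, so this is a separating equilibrium.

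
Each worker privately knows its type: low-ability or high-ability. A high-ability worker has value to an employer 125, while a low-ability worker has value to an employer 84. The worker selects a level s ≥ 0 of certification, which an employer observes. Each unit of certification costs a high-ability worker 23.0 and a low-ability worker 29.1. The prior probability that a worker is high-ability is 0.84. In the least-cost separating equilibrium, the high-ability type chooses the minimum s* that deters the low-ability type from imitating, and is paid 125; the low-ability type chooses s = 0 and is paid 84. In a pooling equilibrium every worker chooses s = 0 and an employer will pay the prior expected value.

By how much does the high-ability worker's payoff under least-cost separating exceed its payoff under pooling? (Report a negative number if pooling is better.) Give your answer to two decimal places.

-25.85

Least-cost separating signal: s* solves 84 = 125 − 29.1·s*, so s* = (125 − 84)/29.1 ≈ 1.4089.
High-ability type's separating payoff: 125 − 23.0 × s* = 125 − 23.0 × (125 − 84)/29.1 = 125 − 943/29.1 ≈ 92.5945.
Pooling payoff: 0.84 × 125 + 0.16 × 84 = 118.44.
Difference: 92.5945 − 118.44 = -25.8455, i.e. -25.85 to two decimal places.
The high-ability type would prefer the pooling outcome.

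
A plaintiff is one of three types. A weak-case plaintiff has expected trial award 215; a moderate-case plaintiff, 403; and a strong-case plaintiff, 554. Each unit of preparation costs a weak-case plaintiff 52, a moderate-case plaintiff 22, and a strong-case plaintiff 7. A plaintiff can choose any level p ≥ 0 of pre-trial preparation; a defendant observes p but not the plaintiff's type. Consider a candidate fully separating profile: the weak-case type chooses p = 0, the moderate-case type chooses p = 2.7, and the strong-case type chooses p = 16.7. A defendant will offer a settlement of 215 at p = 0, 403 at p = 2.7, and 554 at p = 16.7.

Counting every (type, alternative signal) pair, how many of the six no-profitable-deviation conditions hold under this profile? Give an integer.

5

Weak-case (own payoff 215): to p=2.7 gives 403 − 52×2.7 = 262.6 → profitable ✗; to p=16.7 gives 554 − 52×16.7 = -314.4 → no gain ✓.
Moderate-case (own payoff 403 − 22×2.7 = 343.6): to p=0 gives 215 → no gain ✓; to p=16.7 gives 554 − 22×16.7 = 186.6 → no gain ✓.
Strong-case (own payoff 554 − 7×16.7 = 437.1): to p=0 gives 215 → no gain ✓; to p=2.7 gives 403 − 7×2.7 = 384.1 → no gain ✓.
5 of the 6 constraints hold; not an equilibrium.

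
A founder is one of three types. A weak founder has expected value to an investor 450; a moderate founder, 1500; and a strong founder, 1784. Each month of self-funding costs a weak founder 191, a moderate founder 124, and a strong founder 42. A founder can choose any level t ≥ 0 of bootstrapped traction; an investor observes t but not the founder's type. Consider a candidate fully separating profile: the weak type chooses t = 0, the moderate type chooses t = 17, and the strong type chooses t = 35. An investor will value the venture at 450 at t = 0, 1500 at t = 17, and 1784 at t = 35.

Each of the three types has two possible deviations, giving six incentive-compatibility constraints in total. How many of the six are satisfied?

3

Weak (own payoff 450): to t=17 gives 1500 − 191×17 = -1747 → no gain ✓; to t=35 gives 1784 − 191×35 = -4901 → no gain ✓.
Moderate (own payoff 1500 − 124×17 = -608): to t=0 gives 450 → profitable ✗; to t=35 gives 1784 − 124×35 = -2556 → no gain ✓.
Strong (own payoff 1784 − 42×35 = 314): to t=0 gives 450 → profitable ✗; to t=17 gives 1500 − 42×17 = 786 → profitable ✗.
3 of the 6 constraints hold; not an equilibrium.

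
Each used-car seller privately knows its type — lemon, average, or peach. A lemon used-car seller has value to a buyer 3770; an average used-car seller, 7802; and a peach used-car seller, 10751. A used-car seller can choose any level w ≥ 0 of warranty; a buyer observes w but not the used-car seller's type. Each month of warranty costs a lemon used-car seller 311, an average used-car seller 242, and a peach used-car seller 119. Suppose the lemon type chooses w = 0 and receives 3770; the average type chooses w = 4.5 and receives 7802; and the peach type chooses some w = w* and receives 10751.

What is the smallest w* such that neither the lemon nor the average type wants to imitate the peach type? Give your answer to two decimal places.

22.45

Average type (on-path payoff 7802 − 242×4.5 = 6713) won't mimic when 6713 ≥ 10751 − 242·w*, i.e. w* ≥ 16.69.
Lemon type (on-path payoff 3770) won't mimic when 3770 ≥ 10751 − 311·w*, i.e. w* ≥ 22.45.
Both must hold, so w* = max(22.45, 16.69) = 22.45. The lemon type's constraint binds.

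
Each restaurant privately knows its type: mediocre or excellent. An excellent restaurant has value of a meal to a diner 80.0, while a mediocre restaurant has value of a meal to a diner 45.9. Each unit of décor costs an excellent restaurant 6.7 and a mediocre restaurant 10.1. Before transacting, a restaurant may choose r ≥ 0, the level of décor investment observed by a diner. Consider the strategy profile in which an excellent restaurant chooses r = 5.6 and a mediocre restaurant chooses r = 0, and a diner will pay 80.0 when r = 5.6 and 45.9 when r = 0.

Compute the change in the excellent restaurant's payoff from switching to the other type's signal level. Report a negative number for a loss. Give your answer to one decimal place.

3.4

Playing r = 5.6 the excellent restaurant receives 80.0 − 6.7 × 5.6 = 42.48.
Deviating to r = 0 yields 45.9 instead.
Gain from deviating: 45.9 − 42.48 = 3.42, i.e. 3.4 to one decimal place.
The gain is positive, so the excellent type's incentive-compatibility constraint is violated — this profile is not a separating equilibrium.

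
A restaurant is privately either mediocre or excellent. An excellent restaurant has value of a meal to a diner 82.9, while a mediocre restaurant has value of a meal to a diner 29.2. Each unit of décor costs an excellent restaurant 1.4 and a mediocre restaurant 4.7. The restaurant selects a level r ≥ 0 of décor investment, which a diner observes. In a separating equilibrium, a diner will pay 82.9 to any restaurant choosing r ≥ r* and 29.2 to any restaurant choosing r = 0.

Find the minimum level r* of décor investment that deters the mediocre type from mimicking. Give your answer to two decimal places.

A mediocre restaurant choosing r = 0 receives 29.2.
Imitating at r* instead would pay 82.9 at cost 4.7·r*, netting 82.9 − 4.7·r*.
Indifference: 29.2 = 82.9 − 4.7·r*, so r* = (82.9 − 29.2) / 4.7 ≈ 11.43.
This is the mediocre type's binding incentive-compatibility constraint; any r ≥ 11.43 sustains separation on that side.

11.43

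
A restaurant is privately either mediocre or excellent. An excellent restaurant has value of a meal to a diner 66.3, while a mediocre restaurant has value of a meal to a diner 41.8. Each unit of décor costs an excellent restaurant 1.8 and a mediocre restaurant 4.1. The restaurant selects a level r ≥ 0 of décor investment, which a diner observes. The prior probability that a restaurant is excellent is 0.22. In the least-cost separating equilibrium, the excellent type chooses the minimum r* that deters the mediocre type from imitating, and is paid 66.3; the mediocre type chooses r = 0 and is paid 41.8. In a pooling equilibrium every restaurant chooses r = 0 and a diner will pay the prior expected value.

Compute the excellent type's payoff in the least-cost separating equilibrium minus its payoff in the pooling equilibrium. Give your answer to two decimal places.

Least-cost separating signal: r* solves 41.8 = 66.3 − 4.1·r*, so r* = (66.3 − 41.8)/4.1 ≈ 5.9756.
Excellent type's separating payoff: 66.3 − 1.8 × r* = 66.3 − 1.8 × (66.3 − 41.8)/4.1 = 66.3 − 44.1/4.1 ≈ 55.5439.
Pooling payoff: 0.22 × 66.3 + 0.78 × 41.8 = 47.19.
Difference: 55.5439 − 47.19 = 8.3539, i.e. 8.35 to two decimal places.
The excellent type prefers to separate.

8.35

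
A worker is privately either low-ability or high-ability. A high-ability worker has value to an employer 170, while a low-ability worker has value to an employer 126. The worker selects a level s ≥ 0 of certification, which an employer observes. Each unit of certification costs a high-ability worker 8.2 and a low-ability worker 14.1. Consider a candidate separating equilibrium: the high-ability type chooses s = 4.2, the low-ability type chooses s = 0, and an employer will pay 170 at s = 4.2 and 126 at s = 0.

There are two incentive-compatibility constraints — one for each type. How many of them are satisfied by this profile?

High-ability type: signal → 170 − 8.2 × 4.2 = 135.56; deviate to 0 → 126. IC holds (135.56 ≥ 126).
Low-ability type: stay at 0 → 126; mimic → 170 − 14.1 × 4.2 = 110.78. IC holds (126 ≥ 110.78).
2 of 2 constraints hold, so this is a separating equilibrium.

2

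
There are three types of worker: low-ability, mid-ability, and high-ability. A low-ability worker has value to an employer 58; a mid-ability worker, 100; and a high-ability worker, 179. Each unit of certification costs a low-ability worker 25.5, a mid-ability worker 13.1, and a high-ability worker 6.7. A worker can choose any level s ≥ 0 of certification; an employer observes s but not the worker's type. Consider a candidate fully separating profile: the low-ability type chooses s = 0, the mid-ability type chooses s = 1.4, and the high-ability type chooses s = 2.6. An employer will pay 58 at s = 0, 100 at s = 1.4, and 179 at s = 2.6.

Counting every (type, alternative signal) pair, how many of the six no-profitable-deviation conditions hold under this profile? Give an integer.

3

High-ability (own payoff 179 − 6.7×2.6 = 161.58): to s=0 gives 58 → no gain ✓; to s=1.4 gives 100 − 6.7×1.4 = 90.62 → no gain ✓.
Mid-ability (own payoff 100 − 13.1×1.4 = 81.66): to s=0 gives 58 → no gain ✓; to s=2.6 gives 179 − 13.1×2.6 = 144.94 → profitable ✗.
Low-ability (own payoff 58): to s=1.4 gives 100 − 25.5×1.4 = 64.3 → profitable ✗; to s=2.6 gives 179 − 25.5×2.6 = 112.7 → profitable ✗.
3 of the 6 constraints hold; not an equilibrium.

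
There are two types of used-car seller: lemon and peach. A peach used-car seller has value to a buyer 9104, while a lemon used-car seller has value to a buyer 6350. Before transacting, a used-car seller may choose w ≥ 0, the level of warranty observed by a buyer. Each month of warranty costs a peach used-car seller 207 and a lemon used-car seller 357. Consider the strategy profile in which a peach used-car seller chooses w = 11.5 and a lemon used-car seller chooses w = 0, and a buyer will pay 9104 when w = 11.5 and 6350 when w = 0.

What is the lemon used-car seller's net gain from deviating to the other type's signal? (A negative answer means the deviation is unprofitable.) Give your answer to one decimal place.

Playing w = 0 the lemon used-car seller receives 6350.
Deviating to w = 11.5 brings payment 9104 at cost 357 × 11.5 = 4105.5, netting 4998.5.
Gain from deviating: 4998.5 − 6350 = -1351.5.
The gain is negative, so the lemon type's incentive-compatibility constraint is satisfied.

-1351.5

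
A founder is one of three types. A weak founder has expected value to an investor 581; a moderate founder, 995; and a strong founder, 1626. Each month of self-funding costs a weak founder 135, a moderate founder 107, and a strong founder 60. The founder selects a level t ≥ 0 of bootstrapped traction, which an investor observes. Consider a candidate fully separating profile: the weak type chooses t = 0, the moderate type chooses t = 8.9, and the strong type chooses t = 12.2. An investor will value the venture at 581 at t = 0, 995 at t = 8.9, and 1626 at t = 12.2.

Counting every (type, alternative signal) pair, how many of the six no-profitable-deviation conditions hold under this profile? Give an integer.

Moderate (own payoff 995 − 107×8.9 = 42.7): to t=0 gives 581 → profitable ✗; to t=12.2 gives 1626 − 107×12.2 = 320.6 → profitable ✗.
Strong (own payoff 1626 − 60×12.2 = 894): to t=0 gives 581 → no gain ✓; to t=8.9 gives 995 − 60×8.9 = 461 → no gain ✓.
Weak (own payoff 581): to t=8.9 gives 995 − 135×8.9 = -206.5 → no gain ✓; to t=12.2 gives 1626 − 135×12.2 = -21 → no gain ✓.
4 of the 6 constraints hold; not an equilibrium.

4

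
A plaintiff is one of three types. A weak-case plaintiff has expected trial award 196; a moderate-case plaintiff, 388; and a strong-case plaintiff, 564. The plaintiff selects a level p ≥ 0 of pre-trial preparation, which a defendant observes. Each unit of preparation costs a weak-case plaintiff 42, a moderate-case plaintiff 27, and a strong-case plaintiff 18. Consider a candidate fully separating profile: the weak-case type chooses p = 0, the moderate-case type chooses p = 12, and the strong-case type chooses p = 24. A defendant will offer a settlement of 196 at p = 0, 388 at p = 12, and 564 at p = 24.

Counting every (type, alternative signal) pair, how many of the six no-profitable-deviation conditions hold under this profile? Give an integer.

3

Weak-case (own payoff 196): to p=12 gives 388 − 42×12 = -116 → no gain ✓; to p=24 gives 564 − 42×24 = -444 → no gain ✓.
Moderate-case (own payoff 388 − 27×12 = 64): to p=0 gives 196 → profitable ✗; to p=24 gives 564 − 27×24 = -84 → no gain ✓.
Strong-case (own payoff 564 − 18×24 = 132): to p=0 gives 196 → profitable ✗; to p=12 gives 388 − 18×12 = 172 → profitable ✗.
3 of the 6 constraints hold; not an equilibrium.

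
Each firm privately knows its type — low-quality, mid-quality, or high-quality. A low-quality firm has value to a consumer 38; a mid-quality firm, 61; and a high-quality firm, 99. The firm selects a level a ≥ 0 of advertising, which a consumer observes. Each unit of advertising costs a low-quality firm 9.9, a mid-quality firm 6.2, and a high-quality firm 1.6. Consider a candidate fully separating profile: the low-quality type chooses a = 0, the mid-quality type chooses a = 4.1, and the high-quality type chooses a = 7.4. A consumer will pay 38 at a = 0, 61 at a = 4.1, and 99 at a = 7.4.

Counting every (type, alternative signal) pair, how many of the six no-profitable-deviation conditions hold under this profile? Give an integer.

4

Low-quality (own payoff 38): to a=4.1 gives 61 − 9.9×4.1 = 20.41 → no gain ✓; to a=7.4 gives 99 − 9.9×7.4 = 25.74 → no gain ✓.
High-quality (own payoff 99 − 1.6×7.4 = 87.16): to a=0 gives 38 → no gain ✓; to a=4.1 gives 61 − 1.6×4.1 = 54.44 → no gain ✓.
Mid-quality (own payoff 61 − 6.2×4.1 = 35.58): to a=0 gives 38 → profitable ✗; to a=7.4 gives 99 − 6.2×7.4 = 53.12 → profitable ✗.
4 of the 6 constraints hold; not an equilibrium.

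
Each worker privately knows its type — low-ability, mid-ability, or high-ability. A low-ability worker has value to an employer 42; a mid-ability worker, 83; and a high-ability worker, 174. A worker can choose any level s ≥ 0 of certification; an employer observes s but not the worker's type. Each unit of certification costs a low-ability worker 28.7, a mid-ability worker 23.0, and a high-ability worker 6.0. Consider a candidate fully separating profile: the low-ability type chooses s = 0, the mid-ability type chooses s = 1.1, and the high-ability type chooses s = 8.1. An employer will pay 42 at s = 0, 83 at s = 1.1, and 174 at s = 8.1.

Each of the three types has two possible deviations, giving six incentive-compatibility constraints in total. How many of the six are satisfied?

5

High-ability (own payoff 174 − 6.0×8.1 = 125.4): to s=0 gives 42 → no gain ✓; to s=1.1 gives 83 − 6.0×1.1 = 76.4 → no gain ✓.
Low-ability (own payoff 42): to s=1.1 gives 83 − 28.7×1.1 = 51.43 → profitable ✗; to s=8.1 gives 174 − 28.7×8.1 = -58.47 → no gain ✓.
Mid-ability (own payoff 83 − 23.0×1.1 = 57.7): to s=0 gives 42 → no gain ✓; to s=8.1 gives 174 − 23.0×8.1 = -12.3 → no gain ✓.
5 of the 6 constraints hold; not an equilibrium.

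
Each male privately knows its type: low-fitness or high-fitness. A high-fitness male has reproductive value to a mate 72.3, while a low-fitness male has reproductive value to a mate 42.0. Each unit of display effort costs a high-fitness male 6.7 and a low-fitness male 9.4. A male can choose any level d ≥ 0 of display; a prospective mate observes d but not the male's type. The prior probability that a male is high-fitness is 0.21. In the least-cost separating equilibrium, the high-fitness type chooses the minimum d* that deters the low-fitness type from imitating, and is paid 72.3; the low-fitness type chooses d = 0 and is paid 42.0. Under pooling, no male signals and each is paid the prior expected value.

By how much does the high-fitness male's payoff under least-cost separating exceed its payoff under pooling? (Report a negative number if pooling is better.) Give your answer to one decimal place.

Least-cost separating signal: d* solves 42.0 = 72.3 − 9.4·d*, so d* = (72.3 − 42.0)/9.4 ≈ 3.2234.
High-fitness type's separating payoff: 72.3 − 6.7 × d* = 72.3 − 6.7 × (72.3 − 42.0)/9.4 = 72.3 − 203.01/9.4 ≈ 50.703.
Pooling payoff: 0.21 × 72.3 + 0.79 × 42.0 = 48.363.
Difference: 50.703 − 48.363 = 2.34, i.e. 2.3 to one decimal place.
The high-fitness type prefers to separate.

2.3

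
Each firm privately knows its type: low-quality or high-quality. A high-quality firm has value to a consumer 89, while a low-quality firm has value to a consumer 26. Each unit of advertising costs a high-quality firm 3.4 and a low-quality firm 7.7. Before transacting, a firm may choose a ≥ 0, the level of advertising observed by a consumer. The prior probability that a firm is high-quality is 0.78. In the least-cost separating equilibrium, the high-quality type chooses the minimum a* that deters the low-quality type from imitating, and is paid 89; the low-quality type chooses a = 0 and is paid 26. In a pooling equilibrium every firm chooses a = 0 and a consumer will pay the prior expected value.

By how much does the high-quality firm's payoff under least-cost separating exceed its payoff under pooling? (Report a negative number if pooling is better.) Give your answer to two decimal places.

-13.96

Least-cost separating signal: a* solves 26 = 89 − 7.7·a*, so a* = (89 − 26)/7.7 ≈ 8.1818.
High-quality type's separating payoff: 89 − 3.4 × a* = 89 − 3.4 × (89 − 26)/7.7 = 89 − 214.2/7.7 ≈ 61.1818.
Pooling payoff: 0.78 × 89 + 0.22 × 26 = 75.14.
Difference: 61.1818 − 75.14 = -13.9582, i.e. -13.96 to two decimal places.
The high-quality type would prefer the pooling outcome.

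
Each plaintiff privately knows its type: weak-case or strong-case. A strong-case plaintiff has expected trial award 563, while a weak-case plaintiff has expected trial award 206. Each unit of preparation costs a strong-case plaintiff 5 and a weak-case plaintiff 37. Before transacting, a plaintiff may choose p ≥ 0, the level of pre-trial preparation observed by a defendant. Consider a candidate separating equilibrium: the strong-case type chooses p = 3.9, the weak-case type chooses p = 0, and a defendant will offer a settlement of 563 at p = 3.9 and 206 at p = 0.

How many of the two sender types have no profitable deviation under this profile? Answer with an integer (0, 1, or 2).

Weak-case type: stay at 0 → 206; mimic → 563 − 37 × 3.9 = 418.7. IC fails (206 < 418.7).
Strong-case type: signal → 563 − 5 × 3.9 = 543.5; deviate to 0 → 206. IC holds (543.5 ≥ 206).
1 of 2 constraints hold, so this profile is not an equilibrium.

1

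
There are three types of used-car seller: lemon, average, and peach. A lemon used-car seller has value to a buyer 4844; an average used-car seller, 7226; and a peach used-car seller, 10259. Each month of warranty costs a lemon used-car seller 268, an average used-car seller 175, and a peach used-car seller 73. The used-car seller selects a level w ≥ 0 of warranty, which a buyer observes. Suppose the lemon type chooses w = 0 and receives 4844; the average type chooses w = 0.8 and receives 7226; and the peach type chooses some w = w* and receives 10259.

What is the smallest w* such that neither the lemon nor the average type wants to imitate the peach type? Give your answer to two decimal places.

20.21

Lemon type (on-path payoff 4844) won't mimic when 4844 ≥ 10259 − 268·w*, i.e. w* ≥ 20.21.
Average type (on-path payoff 7226 − 175×0.8 = 7086) won't mimic when 7086 ≥ 10259 − 175·w*, i.e. w* ≥ 18.13.
Both must hold, so w* = max(20.21, 18.13) = 20.21. The lemon type's constraint binds.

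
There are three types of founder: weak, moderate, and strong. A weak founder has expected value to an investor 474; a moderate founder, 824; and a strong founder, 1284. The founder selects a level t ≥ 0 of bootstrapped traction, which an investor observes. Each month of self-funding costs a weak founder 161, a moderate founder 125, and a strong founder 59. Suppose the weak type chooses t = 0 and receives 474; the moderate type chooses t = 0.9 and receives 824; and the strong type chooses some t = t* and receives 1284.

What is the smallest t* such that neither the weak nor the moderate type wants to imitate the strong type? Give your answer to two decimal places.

Weak type (on-path payoff 474) won't mimic when 474 ≥ 1284 − 161·t*, i.e. t* ≥ 5.03.
Moderate type (on-path payoff 824 − 125×0.9 = 711.5) won't mimic when 711.5 ≥ 1284 − 125·t*, i.e. t* ≥ 4.58.
Both must hold, so t* = max(5.03, 4.58) = 5.03. The weak type's constraint binds.

5.03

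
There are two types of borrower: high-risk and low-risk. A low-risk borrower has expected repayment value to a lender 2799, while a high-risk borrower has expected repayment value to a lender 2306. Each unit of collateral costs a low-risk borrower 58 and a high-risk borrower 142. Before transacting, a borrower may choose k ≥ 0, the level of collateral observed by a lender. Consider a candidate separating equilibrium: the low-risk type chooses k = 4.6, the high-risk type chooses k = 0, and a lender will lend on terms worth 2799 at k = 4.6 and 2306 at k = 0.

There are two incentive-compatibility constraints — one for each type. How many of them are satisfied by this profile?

High-risk type: stay at 0 → 2306; mimic → 2799 − 142 × 4.6 = 2145.8. IC holds (2306 ≥ 2145.8).
Low-risk type: signal → 2799 − 58 × 4.6 = 2532.2; deviate to 0 → 2306. IC holds (2532.2 ≥ 2306).
2 of 2 constraints hold, so this is a separating equilibrium.

2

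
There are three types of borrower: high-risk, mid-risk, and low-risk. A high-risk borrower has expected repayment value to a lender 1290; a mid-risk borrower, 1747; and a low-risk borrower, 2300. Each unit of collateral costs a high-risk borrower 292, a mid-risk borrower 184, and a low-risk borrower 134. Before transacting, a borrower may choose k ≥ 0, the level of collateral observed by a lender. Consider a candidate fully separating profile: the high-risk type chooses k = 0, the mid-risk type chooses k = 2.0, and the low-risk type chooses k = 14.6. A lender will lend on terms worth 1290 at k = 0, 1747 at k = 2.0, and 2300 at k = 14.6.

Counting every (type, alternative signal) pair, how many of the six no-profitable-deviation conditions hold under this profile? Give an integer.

4

Low-risk (own payoff 2300 − 134×14.6 = 343.6): to k=0 gives 1290 → profitable ✗; to k=2.0 gives 1747 − 134×2.0 = 1479 → profitable ✗.
High-risk (own payoff 1290): to k=2.0 gives 1747 − 292×2.0 = 1163 → no gain ✓; to k=14.6 gives 2300 − 292×14.6 = -1963.2 → no gain ✓.
Mid-risk (own payoff 1747 − 184×2.0 = 1379): to k=0 gives 1290 → no gain ✓; to k=14.6 gives 2300 − 184×14.6 = -386.4 → no gain ✓.
4 of the 6 constraints hold; not an equilibrium.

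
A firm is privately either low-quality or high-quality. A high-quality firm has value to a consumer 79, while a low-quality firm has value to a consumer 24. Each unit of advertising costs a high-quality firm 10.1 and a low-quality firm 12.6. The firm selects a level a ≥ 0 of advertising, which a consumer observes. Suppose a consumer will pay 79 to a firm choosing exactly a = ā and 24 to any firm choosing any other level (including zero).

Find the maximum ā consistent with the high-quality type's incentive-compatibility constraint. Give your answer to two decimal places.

5.45

Choosing ā yields the high-quality type 79 − 10.1·ā; choosing zero yields 24.
The high-quality type is indifferent at 79 − 10.1·ā = 24, i.e. ā = (79 − 24) / 10.1 ≈ 5.45.
For any ā above 5.45 the high-quality type would rather pool at zero, so separation collapses.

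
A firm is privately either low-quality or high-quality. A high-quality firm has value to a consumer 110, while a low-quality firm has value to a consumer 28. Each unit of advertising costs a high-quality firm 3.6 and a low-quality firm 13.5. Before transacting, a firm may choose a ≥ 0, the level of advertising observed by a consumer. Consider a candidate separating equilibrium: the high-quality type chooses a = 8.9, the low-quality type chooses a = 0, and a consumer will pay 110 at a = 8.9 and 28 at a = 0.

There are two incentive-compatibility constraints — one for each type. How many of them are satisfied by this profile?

2

Low-quality type: stay at 0 → 28; mimic → 110 − 13.5 × 8.9 = -10.15. IC holds (28 ≥ -10.15).
High-quality type: signal → 110 − 3.6 × 8.9 = 77.96; deviate to 0 → 28. IC holds (77.96 ≥ 28).
2 of 2 constraints hold, so this is a separating equilibrium.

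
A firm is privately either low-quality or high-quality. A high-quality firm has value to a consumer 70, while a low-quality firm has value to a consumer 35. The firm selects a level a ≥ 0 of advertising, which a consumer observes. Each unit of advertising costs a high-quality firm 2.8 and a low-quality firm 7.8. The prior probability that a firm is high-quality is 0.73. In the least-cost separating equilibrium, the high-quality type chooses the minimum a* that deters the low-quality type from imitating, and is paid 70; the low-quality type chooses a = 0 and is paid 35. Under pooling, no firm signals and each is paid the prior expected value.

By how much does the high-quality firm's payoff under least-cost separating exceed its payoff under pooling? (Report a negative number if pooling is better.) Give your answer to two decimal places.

Least-cost separating signal: a* solves 35 = 70 − 7.8·a*, so a* = (70 − 35)/7.8 ≈ 4.4872.
High-quality type's separating payoff: 70 − 2.8 × a* = 70 − 2.8 × (70 − 35)/7.8 = 70 − 98/7.8 ≈ 57.4359.
Pooling payoff: 0.73 × 70 + 0.27 × 35 = 60.55.
Difference: 57.4359 − 60.55 = -3.1141, i.e. -3.11 to two decimal places.
The high-quality type would prefer the pooling outcome.

-3.11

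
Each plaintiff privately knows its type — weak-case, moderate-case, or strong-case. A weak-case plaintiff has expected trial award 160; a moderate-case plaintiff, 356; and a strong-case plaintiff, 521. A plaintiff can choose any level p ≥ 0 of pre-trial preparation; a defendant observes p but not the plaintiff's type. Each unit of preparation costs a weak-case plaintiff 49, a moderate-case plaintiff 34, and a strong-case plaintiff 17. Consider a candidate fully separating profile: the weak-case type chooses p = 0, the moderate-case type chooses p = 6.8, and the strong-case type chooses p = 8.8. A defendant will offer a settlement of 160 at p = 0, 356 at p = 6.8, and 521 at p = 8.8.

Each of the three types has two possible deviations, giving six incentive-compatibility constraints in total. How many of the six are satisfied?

4

Moderate-case (own payoff 356 − 34×6.8 = 124.8): to p=0 gives 160 → profitable ✗; to p=8.8 gives 521 − 34×8.8 = 221.8 → profitable ✗.
Strong-case (own payoff 521 − 17×8.8 = 371.4): to p=0 gives 160 → no gain ✓; to p=6.8 gives 356 − 17×6.8 = 240.4 → no gain ✓.
Weak-case (own payoff 160): to p=6.8 gives 356 − 49×6.8 = 22.8 → no gain ✓; to p=8.8 gives 521 − 49×8.8 = 89.8 → no gain ✓.
4 of the 6 constraints hold; not an equilibrium.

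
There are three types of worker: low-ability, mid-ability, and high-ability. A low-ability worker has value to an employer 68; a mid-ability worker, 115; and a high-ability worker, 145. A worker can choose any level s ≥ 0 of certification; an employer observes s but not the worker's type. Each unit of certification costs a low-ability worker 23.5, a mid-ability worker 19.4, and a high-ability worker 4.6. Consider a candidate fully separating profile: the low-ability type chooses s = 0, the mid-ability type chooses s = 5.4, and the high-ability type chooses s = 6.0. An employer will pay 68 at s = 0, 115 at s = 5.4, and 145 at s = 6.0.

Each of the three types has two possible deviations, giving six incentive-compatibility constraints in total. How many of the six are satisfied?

Mid-ability (own payoff 115 − 19.4×5.4 = 10.24): to s=0 gives 68 → profitable ✗; to s=6.0 gives 145 − 19.4×6.0 = 28.6 → profitable ✗.
Low-ability (own payoff 68): to s=5.4 gives 115 − 23.5×5.4 = -11.9 → no gain ✓; to s=6.0 gives 145 − 23.5×6.0 = 4 → no gain ✓.
High-ability (own payoff 145 − 4.6×6.0 = 117.4): to s=0 gives 68 → no gain ✓; to s=5.4 gives 115 − 4.6×5.4 = 90.16 → no gain ✓.
4 of the 6 constraints hold; not an equilibrium.

4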